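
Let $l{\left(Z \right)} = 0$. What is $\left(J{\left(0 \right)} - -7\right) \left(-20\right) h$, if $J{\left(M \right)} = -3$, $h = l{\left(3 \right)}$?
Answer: $0$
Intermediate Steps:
$h = 0$
$\left(J{\left(0 \right)} - -7\right) \left(-20\right) h = \left(-3 - -7\right) \left(-20\right) 0 = \left(-3 + 7\right) \left(-20\right) 0 = 4 \left(-20\right) 0 = \left(-80\right) 0 = 0$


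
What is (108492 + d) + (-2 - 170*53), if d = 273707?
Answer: 373187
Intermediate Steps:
(108492 + d) + (-2 - 170*53) = (108492 + 273707) + (-2 - 170*53) = 382199 + (-2 - 9010) = 382199 - 9012 = 373187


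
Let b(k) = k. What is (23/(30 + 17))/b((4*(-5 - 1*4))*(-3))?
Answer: 23/5076 ≈ 0.0045311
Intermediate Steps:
(23/(30 + 17))/b((4*(-5 - 1*4))*(-3)) = (23/(30 + 17))/(((4*(-5 - 1*4))*(-3))) = (23/47)/(((4*(-5 - 4))*(-3))) = (23*(1/47))/(((4*(-9))*(-3))) = 23/(47*((-36*(-3)))) = (23/47)/108 = (23/47)*(1/108) = 23/5076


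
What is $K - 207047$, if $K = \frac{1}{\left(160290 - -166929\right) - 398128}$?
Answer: $- \frac{14681495724}{70909} \approx -2.0705 \cdot 10^{5}$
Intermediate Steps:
$K = - \frac{1}{70909}$ ($K = \frac{1}{\left(160290 + 166929\right) - 398128} = \frac{1}{327219 - 398128} = \frac{1}{-70909} = - \frac{1}{70909} \approx -1.4103 \cdot 10^{-5}$)
$K - 207047 = - \frac{1}{70909} - 207047 = - \frac{14681495724}{70909}$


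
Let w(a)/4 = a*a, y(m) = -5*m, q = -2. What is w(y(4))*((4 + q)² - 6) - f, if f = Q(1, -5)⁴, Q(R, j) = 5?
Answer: -3825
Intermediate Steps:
w(a) = 4*a² (w(a) = 4*(a*a) = 4*a²)
f = 625 (f = 5⁴ = 625)
w(y(4))*((4 + q)² - 6) - f = (4*(-5*4)²)*((4 - 2)² - 6) - 1*625 = (4*(-20)²)*(2² - 6) - 625 = (4*400)*(4 - 6) - 625 = 1600*(-2) - 625 = -3200 - 625 = -3825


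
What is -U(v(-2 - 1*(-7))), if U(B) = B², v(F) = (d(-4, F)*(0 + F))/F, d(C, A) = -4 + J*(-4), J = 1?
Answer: -64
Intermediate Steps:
d(C, A) = -8 (d(C, A) = -4 + 1*(-4) = -4 - 4 = -8)
v(F) = -8 (v(F) = (-8*(0 + F))/F = (-8*F)/F = -8)
-U(v(-2 - 1*(-7))) = -1*(-8)² = -1*64 = -64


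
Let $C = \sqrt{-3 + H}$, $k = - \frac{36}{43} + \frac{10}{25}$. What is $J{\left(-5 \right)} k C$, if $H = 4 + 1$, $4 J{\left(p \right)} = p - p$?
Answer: $0$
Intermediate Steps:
$J{\left(p \right)} = 0$ ($J{\left(p \right)} = \frac{p - p}{4} = \frac{1}{4} \cdot 0 = 0$)
$H = 5$
$k = - \frac{94}{215}$ ($k = \left(-36\right) \frac{1}{43} + 10 \cdot \frac{1}{25} = - \frac{36}{43} + \frac{2}{5} = - \frac{94}{215} \approx -0.43721$)
$C = \sqrt{2}$ ($C = \sqrt{-3 + 5} = \sqrt{2} \approx 1.4142$)
$J{\left(-5 \right)} k C = 0 \left(- \frac{94}{215}\right) \sqrt{2} = 0 \sqrt{2} = 0$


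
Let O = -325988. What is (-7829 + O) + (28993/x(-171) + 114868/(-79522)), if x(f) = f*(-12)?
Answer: -27234951220219/81589572 ≈ -3.3380e+5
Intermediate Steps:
x(f) = -12*f
(-7829 + O) + (28993/x(-171) + 114868/(-79522)) = (-7829 - 325988) + (28993/((-12*(-171))) + 114868/(-79522)) = -333817 + (28993/2052 + 114868*(-1/79522)) = -333817 + (28993*(1/2052) - 57434/39761) = -333817 + (28993/2052 - 57434/39761) = -333817 + 1034936105/81589572 = -27234951220219/81589572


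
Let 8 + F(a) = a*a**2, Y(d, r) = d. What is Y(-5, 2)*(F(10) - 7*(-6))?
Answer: -5170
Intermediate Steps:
F(a) = -8 + a**3 (F(a) = -8 + a*a**2 = -8 + a**3)
Y(-5, 2)*(F(10) - 7*(-6)) = -5*((-8 + 10**3) - 7*(-6)) = -5*((-8 + 1000) + 42) = -5*(992 + 42) = -5*1034 = -5170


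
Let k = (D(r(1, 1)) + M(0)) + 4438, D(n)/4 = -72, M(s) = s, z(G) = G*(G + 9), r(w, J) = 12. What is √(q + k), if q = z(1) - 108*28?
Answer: 4*√71 ≈ 33.705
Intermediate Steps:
z(G) = G*(9 + G)
D(n) = -288 (D(n) = 4*(-72) = -288)
k = 4150 (k = (-288 + 0) + 4438 = -288 + 4438 = 4150)
q = -3014 (q = 1*(9 + 1) - 108*28 = 1*10 - 3024 = 10 - 3024 = -3014)
√(q + k) = √(-3014 + 4150) = √1136 = 4*√71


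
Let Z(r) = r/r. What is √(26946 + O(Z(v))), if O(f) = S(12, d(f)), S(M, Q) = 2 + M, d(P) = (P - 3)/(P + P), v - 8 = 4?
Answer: 4*√1685 ≈ 164.20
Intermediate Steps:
v = 12 (v = 8 + 4 = 12)
d(P) = (-3 + P)/(2*P) (d(P) = (-3 + P)/((2*P)) = (-3 + P)*(1/(2*P)) = (-3 + P)/(2*P))
Z(r) = 1
O(f) = 14 (O(f) = 2 + 12 = 14)
√(26946 + O(Z(v))) = √(26946 + 14) = √26960 = 4*√1685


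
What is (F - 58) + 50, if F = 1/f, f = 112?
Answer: -895/112 ≈ -7.9911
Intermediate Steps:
F = 1/112 ≈ 0.0089286
(F - 58) + 50 = (1/112 - 58) + 50 = -6495/112 + 50 = -895/112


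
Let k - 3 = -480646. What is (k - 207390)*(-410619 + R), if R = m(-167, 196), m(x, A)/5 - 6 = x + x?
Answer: 283647796547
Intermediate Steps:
k = -480643 (k = 3 - 480646 = -480643)
m(x, A) = 30 + 10*x (m(x, A) = 30 + 5*(x + x) = 30 + 5*(2*x) = 30 + 10*x)
R = -1640 (R = 30 + 10*(-167) = 30 - 1670 = -1640)
(k - 207390)*(-410619 + R) = (-480643 - 207390)*(-410619 - 1640) = -688033*(-412259) = 283647796547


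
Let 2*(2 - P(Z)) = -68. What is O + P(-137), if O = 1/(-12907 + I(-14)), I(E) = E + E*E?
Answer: 458099/12725 ≈ 36.000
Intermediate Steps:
P(Z) = 36 (P(Z) = 2 - ½*(-68) = 2 + 34 = 36)
I(E) = E + E²
O = -1/12725 (O = 1/(-12907 - 14*(1 - 14)) = 1/(-12907 - 14*(-13)) = 1/(-12907 + 182) = 1/(-12725) = -1/12725 ≈ -7.8585e-5)
O + P(-137) = -1/12725 + 36 = 458099/12725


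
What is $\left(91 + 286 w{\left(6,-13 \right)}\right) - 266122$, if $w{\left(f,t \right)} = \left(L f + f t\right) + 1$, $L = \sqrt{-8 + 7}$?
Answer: $-288053 + 1716 i \approx -2.8805 \cdot 10^{5} + 1716.0 i$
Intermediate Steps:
$L = i$ ($L = \sqrt{-1} = i \approx 1.0 i$)
$w{\left(f,t \right)} = 1 + i f + f t$ ($w{\left(f,t \right)} = \left(i f + f t\right) + 1 = 1 + i f + f t$)
$\left(91 + 286 w{\left(6,-13 \right)}\right) - 266122 = \left(91 + 286 \left(1 + i 6 + 6 \left(-13\right)\right)\right) - 266122 = \left(91 + 286 \left(1 + 6 i - 78\right)\right) - 266122 = \left(91 + 286 \left(-77 + 6 i\right)\right) - 266122 = \left(91 - \left(22022 - 1716 i\right)\right) - 266122 = \left(-21931 + 1716 i\right) - 266122 = -288053 + 1716 i$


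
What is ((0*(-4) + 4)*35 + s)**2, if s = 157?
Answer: 88209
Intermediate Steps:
((0*(-4) + 4)*35 + s)**2 = ((0*(-4) + 4)*35 + 157)**2 = ((0 + 4)*35 + 157)**2 = (4*35 + 157)**2 = (140 + 157)**2 = 297**2 = 88209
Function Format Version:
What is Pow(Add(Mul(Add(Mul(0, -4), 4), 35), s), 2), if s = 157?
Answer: 88209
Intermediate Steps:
Pow(Add(Mul(Add(Mul(0, -4), 4), 35), s), 2) = Pow(Add(Mul(Add(Mul(0, -4), 4), 35), 157), 2) = Pow(Add(Mul(Add(0, 4), 35), 157), 2) = Pow(Add(Mul(4, 35), 157), 2) = Pow(Add(140, 157), 2) = Pow(297, 2) = 88209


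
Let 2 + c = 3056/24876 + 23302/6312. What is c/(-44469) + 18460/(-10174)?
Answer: -2685376151894885/1479978470181564 ≈ -1.8145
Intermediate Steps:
c = 11871475/6542388 (c = -2 + (3056/24876 + 23302/6312) = -2 + (3056*(1/24876) + 23302*(1/6312)) = -2 + (764/6219 + 11651/3156) = -2 + 24956251/6542388 = 11871475/6542388 ≈ 1.8145)
c/(-44469) + 18460/(-10174) = (11871475/6542388)/(-44469) + 18460/(-10174) = (11871475/6542388)*(-1/44469) + 18460*(-1/10174) = -11871475/290933451972 - 9230/5087 = -2685376151894885/1479978470181564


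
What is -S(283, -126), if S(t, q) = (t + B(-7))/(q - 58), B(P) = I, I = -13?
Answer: 135/92 ≈ 1.4674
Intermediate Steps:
B(P) = -13
S(t, q) = (-13 + t)/(-58 + q) (S(t, q) = (t - 13)/(q - 58) = (-13 + t)/(-58 + q))
-S(283, -126) = -(-13 + 283)/(-58 - 126) = -270/(-184) = -(-1)*270/184 = -1*(-135/92) = 135/92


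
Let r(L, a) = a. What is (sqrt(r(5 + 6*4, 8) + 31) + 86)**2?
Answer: (86 + sqrt(39))**2 ≈ 8509.1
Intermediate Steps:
(sqrt(r(5 + 6*4, 8) + 31) + 86)**2 = (sqrt(8 + 31) + 86)**2 = (sqrt(39) + 86)**2 = (86 + sqrt(39))**2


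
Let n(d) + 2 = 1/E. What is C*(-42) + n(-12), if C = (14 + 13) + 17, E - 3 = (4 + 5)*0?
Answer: -5549/3 ≈ -1849.7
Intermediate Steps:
E = 3 (E = 3 + (4 + 5)*0 = 3 + 9*0 = 3 + 0 = 3)
C = 44 (C = 27 + 17 = 44)
n(d) = -5/3 (n(d) = -2 + 1/3 = -2 + ⅓ = -5/3)
C*(-42) + n(-12) = 44*(-42) - 5/3 = -1848 - 5/3 = -5549/3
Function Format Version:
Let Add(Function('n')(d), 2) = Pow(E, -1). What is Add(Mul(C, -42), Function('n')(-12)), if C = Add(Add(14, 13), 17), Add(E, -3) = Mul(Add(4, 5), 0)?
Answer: Rational(-5549, 3) ≈ -1849.7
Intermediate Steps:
E = 3 (E = Add(3, Mul(Add(4, 5), 0)) = Add(3, Mul(9, 0)) = Add(3, 0) = 3)
C = 44 (C = Add(27, 17) = 44)
Function('n')(d) = Rational(-5, 3) (Function('n')(d) = Add(-2, Pow(3, -1)) = Add(-2, Rational(1, 3)) = Rational(-5, 3))
Add(Mul(C, -42), Function('n')(-12)) = Add(Mul(44, -42), Rational(-5, 3)) = Add(-1848, Rational(-5, 3)) = Rational(-5549, 3)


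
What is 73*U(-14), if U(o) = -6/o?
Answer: 219/7 ≈ 31.286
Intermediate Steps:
73*U(-14) = 73*(-6/(-14)) = 73*(-6*(-1/14)) = 73*(3/7) = 219/7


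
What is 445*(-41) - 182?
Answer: -18427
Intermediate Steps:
445*(-41) - 182 = -18245 - 182 = -18427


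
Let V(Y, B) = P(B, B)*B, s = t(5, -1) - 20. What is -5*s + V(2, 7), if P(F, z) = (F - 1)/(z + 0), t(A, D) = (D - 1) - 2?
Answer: 126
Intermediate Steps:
t(A, D) = -3 + D (t(A, D) = (-1 + D) - 2 = -3 + D)
s = -24 (s = (-3 - 1) - 20 = -4 - 20 = -24)
P(F, z) = (-1 + F)/z
V(Y, B) = -1 + B (V(Y, B) = ((-1 + B)/B)*B = -1 + B)
-5*s + V(2, 7) = -5*(-24) + (-1 + 7) = 120 + 6 = 126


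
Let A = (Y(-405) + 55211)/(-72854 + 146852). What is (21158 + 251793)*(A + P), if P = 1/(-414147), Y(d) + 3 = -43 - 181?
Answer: 345304011755675/1702558317 ≈ 2.0281e+5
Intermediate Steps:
Y(d) = -227 (Y(d) = -3 + (-43 - 181) = -3 - 224 = -227)
A = 9164/12333 (A = (-227 + 55211)/(-72854 + 146852) = 54984/73998 = 54984*(1/73998) = 9164/12333 ≈ 0.74305)
P = -1/414147 ≈ -2.4146e-6
(21158 + 251793)*(A + P) = (21158 + 251793)*(9164/12333 - 1/414147) = 272951*(1265076925/1702558317) = 345304011755675/1702558317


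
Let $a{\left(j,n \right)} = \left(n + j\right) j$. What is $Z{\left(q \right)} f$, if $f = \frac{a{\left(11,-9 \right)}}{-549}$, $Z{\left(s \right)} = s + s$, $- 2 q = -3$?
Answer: $- \frac{22}{183} \approx -0.12022$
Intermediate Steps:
$q = \frac{3}{2}$ ($q = \left(- \frac{1}{2}\right) \left(-3\right) = \frac{3}{2} \approx 1.5$)
$a{\left(j,n \right)} = j \left(j + n\right)$ ($a{\left(j,n \right)} = \left(j + n\right) j = j \left(j + n\right)$)
$Z{\left(s \right)} = 2 s$
$f = - \frac{22}{549}$ ($f = \frac{11 \left(11 - 9\right)}{-549} = 11 \cdot 2 \left(- \frac{1}{549}\right) = 22 \left(- \frac{1}{549}\right) = - \frac{22}{549} \approx -0.040073$)
$Z{\left(q \right)} f = 2 \cdot \frac{3}{2} \left(- \frac{22}{549}\right) = 3 \left(- \frac{22}{549}\right) = - \frac{22}{183}$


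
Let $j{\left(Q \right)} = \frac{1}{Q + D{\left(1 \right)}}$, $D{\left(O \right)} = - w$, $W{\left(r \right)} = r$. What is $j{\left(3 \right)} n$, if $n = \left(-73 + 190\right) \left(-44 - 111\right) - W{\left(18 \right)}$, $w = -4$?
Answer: $- \frac{18153}{7} \approx -2593.3$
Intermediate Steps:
$D{\left(O \right)} = 4$ ($D{\left(O \right)} = \left(-1\right) \left(-4\right) = 4$)
$n = -18153$ ($n = \left(-73 + 190\right) \left(-44 - 111\right) - 18 = 117 \left(-155\right) - 18 = -18135 - 18 = -18153$)
$j{\left(Q \right)} = \frac{1}{4 + Q}$ ($j{\left(Q \right)} = \frac{1}{Q + 4} = \frac{1}{4 + Q}$)
$j{\left(3 \right)} n = \frac{1}{4 + 3} \left(-18153\right) = \frac{1}{7} \left(-18153\right) = - \frac{18153}{7}$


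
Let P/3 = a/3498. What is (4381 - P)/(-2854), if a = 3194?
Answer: -1276263/831941 ≈ -1.5341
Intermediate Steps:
P = 1597/583 (P = 3*(3194/3498) = 3*(3194*(1/3498)) = 3*(1597/1749) = 1597/583 ≈ 2.7393)
(4381 - P)/(-2854) = (4381 - 1*1597/583)/(-2854) = (4381 - 1597/583)*(-1/2854) = (2552526/583)*(-1/2854) = -1276263/831941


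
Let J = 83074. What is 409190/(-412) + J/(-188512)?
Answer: -9646431471/9708368 ≈ -993.62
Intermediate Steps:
409190/(-412) + J/(-188512) = 409190/(-412) + 83074/(-188512) = 409190*(-1/412) + 83074*(-1/188512) = -204595/206 - 41537/94256 = -9646431471/9708368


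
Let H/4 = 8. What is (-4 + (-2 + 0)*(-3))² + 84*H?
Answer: 2692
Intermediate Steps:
H = 32 (H = 4*8 = 32)
(-4 + (-2 + 0)*(-3))² + 84*H = (-4 + (-2 + 0)*(-3))² + 84*32 = (-4 - 2*(-3))² + 2688 = (-4 + 6)² + 2688 = 2² + 2688 = 4 + 2688 = 2692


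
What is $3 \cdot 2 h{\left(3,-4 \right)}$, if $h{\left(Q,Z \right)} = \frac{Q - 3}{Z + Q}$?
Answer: $0$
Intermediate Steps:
$h{\left(Q,Z \right)} = \frac{-3 + Q}{Q + Z}$
$3 \cdot 2 h{\left(3,-4 \right)} = 3 \cdot 2 \frac{-3 + 3}{3 - 4} = 6 \frac{1}{-1} \cdot 0 = 6 \left(\left(-1\right) 0\right) = 6 \cdot 0 = 0$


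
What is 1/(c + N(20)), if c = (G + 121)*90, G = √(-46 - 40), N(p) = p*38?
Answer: 233/2728382 - 9*I*√86/13641910 ≈ 8.5399e-5 - 6.1181e-6*I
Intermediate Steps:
N(p) = 38*p
G = I*√86 (G = √(-86) = I*√86 ≈ 9.2736*I)
c = 10890 + 90*I*√86 (c = (I*√86 + 121)*90 = (121 + I*√86)*90 = 10890 + 90*I*√86 ≈ 10890.0 + 834.63*I)
1/(c + N(20)) = 1/((10890 + 90*I*√86) + 38*20) = 1/((10890 + 90*I*√86) + 760) = 1/(11650 + 90*I*√86)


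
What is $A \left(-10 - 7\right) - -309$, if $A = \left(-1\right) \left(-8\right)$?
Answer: $173$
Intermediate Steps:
$A = 8$
$A \left(-10 - 7\right) - -309 = 8 \left(-10 - 7\right) - -309 = 8 \left(-10 - 7\right) + 309 = 8 \left(-17\right) + 309 = -136 + 309 = 173$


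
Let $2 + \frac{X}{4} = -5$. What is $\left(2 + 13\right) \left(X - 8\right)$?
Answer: $-540$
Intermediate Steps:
$X = -28$ ($X = -8 + 4 \left(-5\right) = -8 - 20 = -28$)
$\left(2 + 13\right) \left(X - 8\right) = \left(2 + 13\right) \left(-28 - 8\right) = 15 \left(-28 - 8\right) = 15 \left(-36\right) = -540$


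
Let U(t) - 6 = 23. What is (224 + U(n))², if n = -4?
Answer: 64009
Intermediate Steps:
U(t) = 29 (U(t) = 6 + 23 = 29)
(224 + U(n))² = (224 + 29)² = 253² = 64009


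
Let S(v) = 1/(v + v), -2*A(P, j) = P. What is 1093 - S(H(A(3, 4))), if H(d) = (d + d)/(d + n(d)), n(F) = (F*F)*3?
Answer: 8751/8 ≈ 1093.9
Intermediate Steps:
n(F) = 3*F² (n(F) = F²*3 = 3*F²)
A(P, j) = -P/2
H(d) = 2*d/(d + 3*d²) (H(d) = (d + d)/(d + 3*d²) = (2*d)/(d + 3*d²) = 2*d/(d + 3*d²))
S(v) = 1/(2*v)
1093 - S(H(A(3, 4))) = 1093 - 1/(2*(2/(1 + 3*(-½*3)))) = 1093 - 1/(2*(2/(1 + 3*(-3/2)))) = 1093 - 1/(2*(2/(1 - 9/2))) = 1093 - 1/(2*(2/(-7/2))) = 1093 - 1/(2*(2*(-2/7))) = 1093 - 1/(2*(-4/7)) = 1093 - (-7)/(2*4) = 1093 - 1*(-7/8) = 1093 + 7/8 = 8751/8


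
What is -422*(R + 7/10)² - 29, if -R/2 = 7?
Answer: -3733829/50 ≈ -74677.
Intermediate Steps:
R = -14 (R = -2*7 = -14)
-422*(R + 7/10)² - 29 = -422*(-14 + 7/10)² - 29 = -422*(-133/10)² - 29 = -422*17689/100 - 29 = -3732379/50 - 29 = -3733829/50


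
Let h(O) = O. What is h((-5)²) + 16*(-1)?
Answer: 9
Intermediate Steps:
h((-5)²) + 16*(-1) = (-5)² + 16*(-1) = 25 - 16 = 9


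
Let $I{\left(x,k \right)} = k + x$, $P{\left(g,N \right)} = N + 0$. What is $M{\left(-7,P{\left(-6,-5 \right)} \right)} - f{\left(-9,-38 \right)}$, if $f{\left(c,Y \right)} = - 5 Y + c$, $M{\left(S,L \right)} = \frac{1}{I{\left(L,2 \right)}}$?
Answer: $- \frac{544}{3} \approx -181.33$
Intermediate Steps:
$P{\left(g,N \right)} = N$
$M{\left(S,L \right)} = \frac{1}{2 + L}$
$f{\left(c,Y \right)} = c - 5 Y$
$M{\left(-7,P{\left(-6,-5 \right)} \right)} - f{\left(-9,-38 \right)} = \frac{1}{2 - 5} - \left(-9 - -190\right) = \frac{1}{-3} - \left(-9 + 190\right) = - \frac{1}{3} - 181 = - \frac{544}{3}$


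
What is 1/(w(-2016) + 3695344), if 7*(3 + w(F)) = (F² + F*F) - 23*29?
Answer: 7/33995232 ≈ 2.0591e-7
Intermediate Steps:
w(F) = -688/7 + 2*F²/7 (w(F) = -3 + ((F² + F*F) - 23*29)/7 = -3 + ((F² + F²) - 667)/7 = -3 + (2*F² - 667)/7 = -3 + (-667 + 2*F²)/7 = -3 + (-667/7 + 2*F²/7) = -688/7 + 2*F²/7)
1/(w(-2016) + 3695344) = 1/((-688/7 + (2/7)*(-2016)²) + 3695344) = 1/((-688/7 + (2/7)*4064256) + 3695344) = 1/((-688/7 + 1161216) + 3695344) = 1/(8127824/7 + 3695344) = 1/(33995232/7) = 7/33995232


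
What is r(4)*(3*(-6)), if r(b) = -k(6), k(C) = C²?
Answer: 648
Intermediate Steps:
r(b) = -36 (r(b) = -1*6² = -1*36 = -36)
r(4)*(3*(-6)) = -108*(-6) = -36*(-18) = 648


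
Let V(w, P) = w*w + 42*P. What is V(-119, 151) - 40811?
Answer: -20308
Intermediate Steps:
V(w, P) = w**2 + 42*P
V(-119, 151) - 40811 = ((-119)**2 + 42*151) - 40811 = (14161 + 6342) - 40811 = 20503 - 40811 = -20308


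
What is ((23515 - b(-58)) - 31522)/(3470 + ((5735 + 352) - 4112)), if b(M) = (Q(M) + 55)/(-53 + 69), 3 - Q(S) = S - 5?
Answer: -128233/87120 ≈ -1.4719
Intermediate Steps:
Q(S) = 8 - S (Q(S) = 3 - (S - 5) = 3 - (-5 + S) = 3 + (5 - S) = 8 - S)
b(M) = 63/16 - M/16 (b(M) = ((8 - M) + 55)/(-53 + 69) = (63 - M)/16 = (63 - M)*(1/16) = 63/16 - M/16)
((23515 - b(-58)) - 31522)/(3470 + ((5735 + 352) - 4112)) = ((23515 - (63/16 - 1/16*(-58))) - 31522)/(3470 + ((5735 + 352) - 4112)) = ((23515 - (63/16 + 29/8)) - 31522)/(3470 + (6087 - 4112)) = ((23515 - 1*121/16) - 31522)/(3470 + 1975) = ((23515 - 121/16) - 31522)/5445 = (376119/16 - 31522)*(1/5445) = -128233/16*1/5445 = -128233/87120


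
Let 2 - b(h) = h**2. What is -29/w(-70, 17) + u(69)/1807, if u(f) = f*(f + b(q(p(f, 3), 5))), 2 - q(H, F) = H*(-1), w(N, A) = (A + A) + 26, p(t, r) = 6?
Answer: -23423/108420 ≈ -0.21604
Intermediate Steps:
w(N, A) = 26 + 2*A (w(N, A) = 2*A + 26 = 26 + 2*A)
q(H, F) = 2 + H (q(H, F) = 2 - H*(-1) = 2 - (-1)*H = 2 + H)
b(h) = 2 - h**2
u(f) = f*(-62 + f) (u(f) = f*(f + (2 - (2 + 6)**2)) = f*(f + (2 - 1*8**2)) = f*(f + (2 - 1*64)) = f*(f + (2 - 64)) = f*(f - 62) = f*(-62 + f))
-29/w(-70, 17) + u(69)/1807 = -29/(26 + 2*17) + (69*(-62 + 69))/1807 = -29/(26 + 34) + (69*7)*(1/1807) = -29/60 + 483*(1/1807) = -29*1/60 + 483/1807 = -29/60 + 483/1807 = -23423/108420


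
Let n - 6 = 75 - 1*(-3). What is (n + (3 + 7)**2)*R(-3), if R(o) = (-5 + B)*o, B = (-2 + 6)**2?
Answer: -6072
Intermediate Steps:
n = 84 (n = 6 + (75 - 1*(-3)) = 6 + (75 + 3) = 6 + 78 = 84)
B = 16 (B = 4**2 = 16)
R(o) = 11*o (R(o) = (-5 + 16)*o = 11*o)
(n + (3 + 7)**2)*R(-3) = (84 + (3 + 7)**2)*(11*(-3)) = (84 + 10**2)*(-33) = (84 + 100)*(-33) = 184*(-33) = -6072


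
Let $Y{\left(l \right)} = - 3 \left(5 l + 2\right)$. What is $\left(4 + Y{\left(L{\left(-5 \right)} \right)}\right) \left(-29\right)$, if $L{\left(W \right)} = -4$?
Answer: $-1682$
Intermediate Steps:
$Y{\left(l \right)} = -6 - 15 l$ ($Y{\left(l \right)} = - 3 \left(2 + 5 l\right) = -6 - 15 l$)
$\left(4 + Y{\left(L{\left(-5 \right)} \right)}\right) \left(-29\right) = \left(4 - -54\right) \left(-29\right) = \left(4 + \left(-6 + 60\right)\right) \left(-29\right) = \left(4 + 54\right) \left(-29\right) = 58 \left(-29\right) = -1682$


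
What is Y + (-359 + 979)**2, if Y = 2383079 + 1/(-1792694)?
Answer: 4961242998425/1792694 ≈ 2.7675e+6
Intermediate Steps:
Y = 4272131424825/1792694 (Y = 2383079 - 1/1792694 = 4272131424825/1792694 ≈ 2.3831e+6)
Y + (-359 + 979)**2 = 4272131424825/1792694 + (-359 + 979)**2 = 4272131424825/1792694 + 620**2 = 4272131424825/1792694 + 384400 = 4961242998425/1792694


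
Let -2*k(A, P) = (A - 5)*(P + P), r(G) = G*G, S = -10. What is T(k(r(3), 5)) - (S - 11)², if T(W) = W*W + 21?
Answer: -20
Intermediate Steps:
r(G) = G²
k(A, P) = -P*(-5 + A) (k(A, P) = -(A - 5)*(P + P)/2 = -(-5 + A)*2*P/2 = -P*(-5 + A))
T(W) = 21 + W² (T(W) = W² + 21 = 21 + W²)
T(k(r(3), 5)) - (S - 11)² = (21 + (5*(5 - 1*3²))²) - (-10 - 11)² = (21 + (5*(5 - 1*9))²) - 1*(-21)² = (21 + (5*(5 - 9))²) - 1*441 = (21 + (5*(-4))²) - 441 = (21 + (-20)²) - 441 = (21 + 400) - 441 = 421 - 441 = -20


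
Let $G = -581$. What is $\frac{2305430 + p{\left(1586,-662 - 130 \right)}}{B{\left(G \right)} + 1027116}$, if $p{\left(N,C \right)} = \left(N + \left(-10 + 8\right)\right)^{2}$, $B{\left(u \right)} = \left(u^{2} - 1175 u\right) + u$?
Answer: $\frac{4814486}{2046771} \approx 2.3522$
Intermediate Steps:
$B{\left(u \right)} = u^{2} - 1174 u$
$p{\left(N,C \right)} = \left(-2 + N\right)^{2}$ ($p{\left(N,C \right)} = \left(N - 2\right)^{2} = \left(-2 + N\right)^{2}$)
$\frac{2305430 + p{\left(1586,-662 - 130 \right)}}{B{\left(G \right)} + 1027116} = \frac{2305430 + \left(-2 + 1586\right)^{2}}{- 581 \left(-1174 - 581\right) + 1027116} = \frac{2305430 + 1584^{2}}{\left(-581\right) \left(-1755\right) + 1027116} = \frac{2305430 + 2509056}{1019655 + 1027116} = \frac{4814486}{2046771}$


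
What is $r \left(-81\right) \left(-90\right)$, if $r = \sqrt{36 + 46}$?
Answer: $7290 \sqrt{82} \approx 66014.0$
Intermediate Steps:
$r = \sqrt{82} \approx 9.0554$
$r \left(-81\right) \left(-90\right) = \sqrt{82} \left(-81\right) \left(-90\right) = - 81 \sqrt{82} \left(-90\right) = 7290 \sqrt{82}$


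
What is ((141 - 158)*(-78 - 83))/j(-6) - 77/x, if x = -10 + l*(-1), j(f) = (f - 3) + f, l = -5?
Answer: -2506/15 ≈ -167.07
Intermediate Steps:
j(f) = -3 + 2*f (j(f) = (-3 + f) + f = -3 + 2*f)
x = -5 (x = -10 - 5*(-1) = -10 + 5 = -5)
((141 - 158)*(-78 - 83))/j(-6) - 77/x = ((141 - 158)*(-78 - 83))/(-3 + 2*(-6)) - 77/(-5) = (-17*(-161))/(-3 - 12) - 77*(-⅕) = 2737/(-15) + 77/5 = 2737*(-1/15) + 77/5 = -2737/15 + 77/5 = -2506/15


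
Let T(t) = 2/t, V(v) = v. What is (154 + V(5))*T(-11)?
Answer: -318/11 ≈ -28.909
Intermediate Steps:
(154 + V(5))*T(-11) = (154 + 5)*(2/(-11)) = 159*(2*(-1/11)) = 159*(-2/11) = -318/11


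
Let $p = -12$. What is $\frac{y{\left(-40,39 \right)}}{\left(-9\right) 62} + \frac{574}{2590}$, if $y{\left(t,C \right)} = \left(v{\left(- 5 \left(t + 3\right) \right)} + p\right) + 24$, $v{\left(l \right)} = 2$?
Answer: $\frac{10144}{51615} \approx 0.19653$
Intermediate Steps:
$y{\left(t,C \right)} = 14$ ($y{\left(t,C \right)} = \left(2 - 12\right) + 24 = -10 + 24 = 14$)
$\frac{y{\left(-40,39 \right)}}{\left(-9\right) 62} + \frac{574}{2590} = \frac{14}{\left(-9\right) 62} + \frac{574}{2590} = \frac{14}{-558} + 574 \cdot \frac{1}{2590} = 14 \left(- \frac{1}{558}\right) + \frac{41}{185} = - \frac{7}{279} + \frac{41}{185} = \frac{10144}{51615}$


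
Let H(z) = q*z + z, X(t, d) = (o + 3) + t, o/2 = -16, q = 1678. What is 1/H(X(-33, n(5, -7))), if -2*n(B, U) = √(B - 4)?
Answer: -1/104098 ≈ -9.6063e-6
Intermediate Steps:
o = -32 (o = 2*(-16) = -32)
n(B, U) = -√(-4 + B)/2 (n(B, U) = -√(B - 4)/2 = -√(-4 + B)/2)
X(t, d) = -29 + t (X(t, d) = (-32 + 3) + t = -29 + t)
H(z) = 1679*z (H(z) = 1678*z + z = 1679*z)
1/H(X(-33, n(5, -7))) = 1/(1679*(-29 - 33)) = 1/(1679*(-62)) = 1/(-104098) = -1/104098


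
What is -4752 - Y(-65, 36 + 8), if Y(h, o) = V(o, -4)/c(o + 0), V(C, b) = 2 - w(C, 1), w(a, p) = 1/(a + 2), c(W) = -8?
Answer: -1748645/368 ≈ -4751.8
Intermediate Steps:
w(a, p) = 1/(2 + a)
V(C, b) = 2 - 1/(2 + C)
Y(h, o) = -(3 + 2*o)/(8*(2 + o)) (Y(h, o) = ((3 + 2*o)/(2 + o))/(-8) = ((3 + 2*o)/(2 + o))*(-⅛) = -(3 + 2*o)/(8*(2 + o)))
-4752 - Y(-65, 36 + 8) = -4752 - (-3 - 2*(36 + 8))/(8*(2 + (36 + 8))) = -4752 - (-3 - 2*44)/(8*(2 + 44)) = -4752 - (-3 - 88)/(8*46) = -4752 - (-91)/(8*46) = -4752 - 1*(-91/368) = -4752 + 91/368 = -1748645/368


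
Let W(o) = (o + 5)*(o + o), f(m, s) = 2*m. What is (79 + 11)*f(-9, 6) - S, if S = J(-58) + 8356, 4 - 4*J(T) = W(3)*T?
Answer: -10673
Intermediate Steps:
W(o) = 2*o*(5 + o) (W(o) = (5 + o)*(2*o) = 2*o*(5 + o))
J(T) = 1 - 12*T (J(T) = 1 - 2*3*(5 + 3)*T/4 = 1 - 2*3*8*T/4 = 1 - 12*T)
S = 9053 (S = (1 - 12*(-58)) + 8356 = (1 + 696) + 8356 = 697 + 8356 = 9053)
(79 + 11)*f(-9, 6) - S = (79 + 11)*(2*(-9)) - 1*9053 = 90*(-18) - 9053 = -1620 - 9053 = -10673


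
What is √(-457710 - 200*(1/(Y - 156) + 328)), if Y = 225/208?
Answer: I*√543362803526190/32223 ≈ 723.4*I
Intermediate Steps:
Y = 225/208 (Y = 225*(1/208) = 225/208 ≈ 1.0817)
√(-457710 - 200*(1/(Y - 156) + 328)) = √(-457710 - 200*(1/(225/208 - 156) + 328)) = √(-457710 - 200*(1/(-32223/208) + 328)) = √(-457710 - 200*(-208/32223 + 328)) = √(-457710 - 200*10568936/32223) = √(-457710 - 2113787200/32223) = √(-16862576530/32223) = I*√543362803526190/32223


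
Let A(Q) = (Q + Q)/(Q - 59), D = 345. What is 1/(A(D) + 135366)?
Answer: 143/19357683 ≈ 7.3873e-6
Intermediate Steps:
A(Q) = 2*Q/(-59 + Q) (A(Q) = (2*Q)/(-59 + Q) = 2*Q/(-59 + Q))
1/(A(D) + 135366) = 1/(2*345/(-59 + 345) + 135366) = 1/(2*345/286 + 135366) = 1/(2*345*(1/286) + 135366) = 1/(345/143 + 135366) = 1/(19357683/143) = 143/19357683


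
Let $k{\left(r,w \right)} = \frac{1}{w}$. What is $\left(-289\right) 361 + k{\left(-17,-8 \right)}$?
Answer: $- \frac{834633}{8} \approx -1.0433 \cdot 10^{5}$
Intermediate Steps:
$\left(-289\right) 361 + k{\left(-17,-8 \right)} = \left(-289\right) 361 + \frac{1}{-8} = -104329 - \frac{1}{8} = - \frac{834633}{8}$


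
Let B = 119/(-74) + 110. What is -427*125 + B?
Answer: -3941729/74 ≈ -53267.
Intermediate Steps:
B = 8021/74 (B = 119*(-1/74) + 110 = -119/74 + 110 = 8021/74 ≈ 108.39)
-427*125 + B = -427*125 + 8021/74 = -53375 + 8021/74 = -3941729/74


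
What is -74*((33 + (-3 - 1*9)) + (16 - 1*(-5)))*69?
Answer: -214452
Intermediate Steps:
-74*((33 + (-3 - 1*9)) + (16 - 1*(-5)))*69 = -74*((33 + (-3 - 9)) + (16 + 5))*69 = -74*((33 - 12) + 21)*69 = -74*(21 + 21)*69 = -74*42*69 = -3108*69 = -214452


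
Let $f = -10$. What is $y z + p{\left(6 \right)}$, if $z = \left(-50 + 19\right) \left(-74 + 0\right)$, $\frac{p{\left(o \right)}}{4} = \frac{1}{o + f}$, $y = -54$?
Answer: $-123877$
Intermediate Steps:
$p{\left(o \right)} = \frac{4}{-10 + o}$ ($p{\left(o \right)} = \frac{4}{o - 10} = \frac{4}{-10 + o}$)
$z = 2294$ ($z = \left(-31\right) \left(-74\right) = 2294$)
$y z + p{\left(6 \right)} = \left(-54\right) 2294 + \frac{4}{-10 + 6} = -123876 + \frac{4}{-4} = -123876 + 4 \left(- \frac{1}{4}\right) = -123876 - 1 = -123877$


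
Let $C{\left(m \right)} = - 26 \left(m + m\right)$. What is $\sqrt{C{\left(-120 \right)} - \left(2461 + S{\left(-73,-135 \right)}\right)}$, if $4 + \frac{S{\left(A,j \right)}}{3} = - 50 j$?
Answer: $i \sqrt{16459} \approx 128.29 i$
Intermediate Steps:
$S{\left(A,j \right)} = -12 - 150 j$ ($S{\left(A,j \right)} = -12 + 3 \left(- 50 j\right) = -12 - 150 j$)
$C{\left(m \right)} = - 52 m$ ($C{\left(m \right)} = - 26 \cdot 2 m = - 52 m$)
$\sqrt{C{\left(-120 \right)} - \left(2461 + S{\left(-73,-135 \right)}\right)} = \sqrt{\left(-52\right) \left(-120\right) + \left(\left(\left(38 - -2\right) - 2501\right) - \left(-12 - -20250\right)\right)} = \sqrt{6240 + \left(\left(\left(38 + 2\right) - 2501\right) - \left(-12 + 20250\right)\right)} = \sqrt{6240 + \left(\left(40 - 2501\right) - 20238\right)} = \sqrt{6240 - 22699} = \sqrt{-16459} = i \sqrt{16459}$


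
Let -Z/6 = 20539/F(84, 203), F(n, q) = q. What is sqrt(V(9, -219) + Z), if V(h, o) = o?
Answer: I*sqrt(34041273)/203 ≈ 28.741*I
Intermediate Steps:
Z = -123234/203 ≈ -607.06
sqrt(V(9, -219) + Z) = sqrt(-219 - 123234/203) = sqrt(-167691/203) = I*sqrt(34041273)/203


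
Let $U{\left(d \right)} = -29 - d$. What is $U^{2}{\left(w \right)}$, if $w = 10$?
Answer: $1521$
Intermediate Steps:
$U^{2}{\left(w \right)} = \left(-29 - 10\right)^{2} = \left(-39\right)^{2} = 1521$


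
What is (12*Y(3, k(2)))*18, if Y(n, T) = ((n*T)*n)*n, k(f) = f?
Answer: 11664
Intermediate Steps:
Y(n, T) = T*n³ (Y(n, T) = ((T*n)*n)*n = (T*n²)*n = T*n³)
(12*Y(3, k(2)))*18 = (12*(2*3³))*18 = (12*(2*27))*18 = (12*54)*18 = 648*18 = 11664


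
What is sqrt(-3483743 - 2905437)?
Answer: 2*I*sqrt(1597295) ≈ 2527.7*I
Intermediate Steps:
sqrt(-3483743 - 2905437) = sqrt(-6389180) = 2*I*sqrt(1597295)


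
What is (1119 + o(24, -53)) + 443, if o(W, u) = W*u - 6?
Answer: 284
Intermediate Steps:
o(W, u) = -6 + W*u
(1119 + o(24, -53)) + 443 = (1119 + (-6 + 24*(-53))) + 443 = (1119 + (-6 - 1272)) + 443 = (1119 - 1278) + 443 = -159 + 443 = 284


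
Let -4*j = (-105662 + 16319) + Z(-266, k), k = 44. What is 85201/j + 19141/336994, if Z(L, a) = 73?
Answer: 58278810123/15041727190 ≈ 3.8745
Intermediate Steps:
j = 44635/2 (j = -((-105662 + 16319) + 73)/4 = -(-89343 + 73)/4 = -¼*(-89270) = 44635/2 ≈ 22318.)
85201/j + 19141/336994 = 85201/(44635/2) + 19141/336994 = 85201*(2/44635) + 19141*(1/336994) = 170402/44635 + 19141/336994 = 58278810123/15041727190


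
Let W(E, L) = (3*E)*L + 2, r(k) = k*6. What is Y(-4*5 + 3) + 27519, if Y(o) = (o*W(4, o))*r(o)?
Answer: -322749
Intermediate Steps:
r(k) = 6*k
W(E, L) = 2 + 3*E*L (W(E, L) = 3*E*L + 2 = 2 + 3*E*L)
Y(o) = 6*o**2*(2 + 12*o) (Y(o) = (o*(2 + 3*4*o))*(6*o) = (o*(2 + 12*o))*(6*o) = 6*o**2*(2 + 12*o))
Y(-4*5 + 3) + 27519 = (-4*5 + 3)**2*(12 + 72*(-4*5 + 3)) + 27519 = (-20 + 3)**2*(12 + 72*(-20 + 3)) + 27519 = (-17)**2*(12 + 72*(-17)) + 27519 = 289*(12 - 1224) + 27519 = 289*(-1212) + 27519 = -350268 + 27519 = -322749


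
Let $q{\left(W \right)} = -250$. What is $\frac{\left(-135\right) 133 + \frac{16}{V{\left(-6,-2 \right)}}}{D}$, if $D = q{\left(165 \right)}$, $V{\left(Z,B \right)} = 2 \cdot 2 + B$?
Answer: $\frac{17947}{250} \approx 71.788$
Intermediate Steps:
$V{\left(Z,B \right)} = 4 + B$
$D = -250$
$\frac{\left(-135\right) 133 + \frac{16}{V{\left(-6,-2 \right)}}}{D} = \frac{\left(-135\right) 133 + \frac{16}{4 - 2}}{-250} = \left(-17955 + \frac{16}{2}\right) \left(- \frac{1}{250}\right) = \left(-17955 + 16 \cdot \frac{1}{2}\right) \left(- \frac{1}{250}\right) = \left(-17955 + 8\right) \left(- \frac{1}{250}\right) = \left(-17947\right) \left(- \frac{1}{250}\right) = \frac{17947}{250}$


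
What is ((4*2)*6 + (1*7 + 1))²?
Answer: 3136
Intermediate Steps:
((4*2)*6 + (1*7 + 1))² = (8*6 + (7 + 1))² = (48 + 8)² = 56² = 3136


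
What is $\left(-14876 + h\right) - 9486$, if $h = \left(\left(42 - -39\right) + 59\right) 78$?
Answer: $-13442$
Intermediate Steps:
$h = 10920$ ($h = \left(\left(42 + 39\right) + 59\right) 78 = \left(81 + 59\right) 78 = 140 \cdot 78 = 10920$)
$\left(-14876 + h\right) - 9486 = \left(-14876 + 10920\right) - 9486 = -3956 - 9486 = -13442$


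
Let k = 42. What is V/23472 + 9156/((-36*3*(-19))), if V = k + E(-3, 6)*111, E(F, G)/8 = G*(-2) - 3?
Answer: 868811/222984 ≈ 3.8963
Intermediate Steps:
E(F, G) = -24 - 16*G (E(F, G) = 8*(G*(-2) - 3) = 8*(-2*G - 3) = 8*(-3 - 2*G) = -24 - 16*G)
V = -13278 (V = 42 + (-24 - 16*6)*111 = 42 + (-24 - 96)*111 = 42 - 120*111 = 42 - 13320 = -13278)
V/23472 + 9156/((-36*3*(-19))) = -13278/23472 + 9156/((-36*3*(-19))) = -13278*1/23472 + 9156/((-108*(-19))) = -2213/3912 + 9156/2052 = -2213/3912 + 9156*(1/2052) = -2213/3912 + 763/171 = 868811/222984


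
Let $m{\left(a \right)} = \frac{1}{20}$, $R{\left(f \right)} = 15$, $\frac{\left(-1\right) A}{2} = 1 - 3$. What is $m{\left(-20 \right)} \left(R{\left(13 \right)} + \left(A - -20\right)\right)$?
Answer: $\frac{39}{20} \approx 1.95$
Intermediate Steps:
$A = 4$ ($A = - 2 \left(1 - 3\right) = \left(-2\right) \left(-2\right) = 4$)
$m{\left(a \right)} = \frac{1}{20}$
$m{\left(-20 \right)} \left(R{\left(13 \right)} + \left(A - -20\right)\right) = \frac{15 + \left(4 - -20\right)}{20} = \frac{15 + \left(4 + 20\right)}{20} = \frac{15 + 24}{20} = \frac{1}{20} \cdot 39 = \frac{39}{20}$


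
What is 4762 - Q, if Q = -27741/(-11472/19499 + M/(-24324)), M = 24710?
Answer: -4767070348900/380432609 ≈ -12531.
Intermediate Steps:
Q = 6578690432958/380432609 (Q = -27741/(-11472/19499 + 24710/(-24324)) = -27741/(-11472*1/19499 + 24710*(-1/24324)) = -27741/(-11472/19499 - 12355/12162) = -27741/(-380432609/237146838) = -27741*(-237146838/380432609) = 6578690432958/380432609 ≈ 17293.)
4762 - Q = 4762 - 1*6578690432958/380432609 = 4762 - 6578690432958/380432609 = -4767070348900/380432609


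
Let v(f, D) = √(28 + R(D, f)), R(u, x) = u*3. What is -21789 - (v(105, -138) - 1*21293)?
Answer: -496 - I*√386 ≈ -496.0 - 19.647*I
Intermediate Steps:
R(u, x) = 3*u
v(f, D) = √(28 + 3*D)
-21789 - (v(105, -138) - 1*21293) = -21789 - (√(28 + 3*(-138)) - 1*21293) = -21789 - (√(28 - 414) - 21293) = -21789 - (√(-386) - 21293) = -21789 - (I*√386 - 21293) = -21789 - (-21293 + I*√386) = -21789 + (21293 - I*√386) = -496 - I*√386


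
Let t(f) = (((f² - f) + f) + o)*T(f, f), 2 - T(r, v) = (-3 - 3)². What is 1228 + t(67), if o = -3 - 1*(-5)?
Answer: -151466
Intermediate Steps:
o = 2 (o = -3 + 5 = 2)
T(r, v) = -34 (T(r, v) = 2 - (-3 - 3)² = 2 - 1*(-6)² = 2 - 1*36 = 2 - 36 = -34)
t(f) = -68 - 34*f² (t(f) = (((f² - f) + f) + 2)*(-34) = (f² + 2)*(-34) = (2 + f²)*(-34) = -68 - 34*f²)
1228 + t(67) = 1228 + (-68 - 34*67²) = 1228 + (-68 - 34*4489) = 1228 + (-68 - 152626) = 1228 - 152694 = -151466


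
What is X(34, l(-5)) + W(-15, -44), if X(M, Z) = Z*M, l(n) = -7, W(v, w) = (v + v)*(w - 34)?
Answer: 2102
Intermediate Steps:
W(v, w) = 2*v*(-34 + w) (W(v, w) = (2*v)*(-34 + w) = 2*v*(-34 + w))
X(M, Z) = M*Z
X(34, l(-5)) + W(-15, -44) = 34*(-7) + 2*(-15)*(-34 - 44) = -238 + 2*(-15)*(-78) = -238 + 2340 = 2102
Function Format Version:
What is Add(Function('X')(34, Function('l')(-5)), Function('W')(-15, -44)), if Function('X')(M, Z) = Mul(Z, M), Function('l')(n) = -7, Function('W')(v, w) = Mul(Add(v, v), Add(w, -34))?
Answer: 2102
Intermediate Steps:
Function('W')(v, w) = Mul(2, v, Add(-34, w)) (Function('W')(v, w) = Mul(Mul(2, v), Add(-34, w)) = Mul(2, v, Add(-34, w)))
Function('X')(M, Z) = Mul(M, Z)
Add(Function('X')(34, Function('l')(-5)), Function('W')(-15, -44)) = Add(Mul(34, -7), Mul(2, -15, Add(-34, -44))) = Add(-238, Mul(2, -15, -78)) = Add(-238, 2340) = 2102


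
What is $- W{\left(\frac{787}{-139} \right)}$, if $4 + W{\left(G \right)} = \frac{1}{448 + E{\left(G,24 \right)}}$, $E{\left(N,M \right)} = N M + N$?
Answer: $\frac{170249}{42597} \approx 3.9967$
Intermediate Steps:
$E{\left(N,M \right)} = N + M N$ ($E{\left(N,M \right)} = M N + N = N + M N$)
$W{\left(G \right)} = -4 + \frac{1}{448 + 25 G}$ ($W{\left(G \right)} = -4 + \frac{1}{448 + G \left(1 + 24\right)} = -4 + \frac{1}{448 + G 25} = -4 + \frac{1}{448 + 25 G}$)
$- W{\left(\frac{787}{-139} \right)} = - \frac{-1791 - 100 \frac{787}{-139}}{448 + 25 \frac{787}{-139}} = - \frac{-1791 - 100 \cdot 787 \left(- \frac{1}{139}\right)}{448 + 25 \cdot 787 \left(- \frac{1}{139}\right)} = - \frac{-1791 - - \frac{78700}{139}}{448 + 25 \left(- \frac{787}{139}\right)} = - \frac{-1791 + \frac{78700}{139}}{448 - \frac{19675}{139}} = - \frac{-170249}{\frac{42597}{139} \cdot 139} = - \frac{139 \left(-170249\right)}{42597 \cdot 139} = \left(-1\right) \left(- \frac{170249}{42597}\right) = \frac{170249}{42597}$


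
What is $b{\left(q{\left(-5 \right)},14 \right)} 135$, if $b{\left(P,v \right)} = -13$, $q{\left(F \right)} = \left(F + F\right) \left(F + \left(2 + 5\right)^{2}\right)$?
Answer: $-1755$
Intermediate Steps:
$q{\left(F \right)} = 2 F \left(49 + F\right)$ ($q{\left(F \right)} = 2 F \left(F + 7^{2}\right) = 2 F \left(F + 49\right) = 2 F \left(49 + F\right)$)
$b{\left(q{\left(-5 \right)},14 \right)} 135 = \left(-13\right) 135 = -1755$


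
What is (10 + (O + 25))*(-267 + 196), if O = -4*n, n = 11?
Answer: 639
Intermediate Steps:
O = -44 (O = -4*11 = -44)
(10 + (O + 25))*(-267 + 196) = (10 + (-44 + 25))*(-267 + 196) = (10 - 19)*(-71) = -9*(-71) = 639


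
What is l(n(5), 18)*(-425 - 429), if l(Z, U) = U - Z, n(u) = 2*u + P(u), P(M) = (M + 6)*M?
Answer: 40138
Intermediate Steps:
P(M) = M*(6 + M) (P(M) = (6 + M)*M = M*(6 + M))
n(u) = 2*u + u*(6 + u)
l(n(5), 18)*(-425 - 429) = (18 - 5*(8 + 5))*(-425 - 429) = (18 - 5*13)*(-854) = (18 - 1*65)*(-854) = (18 - 65)*(-854) = -47*(-854) = 40138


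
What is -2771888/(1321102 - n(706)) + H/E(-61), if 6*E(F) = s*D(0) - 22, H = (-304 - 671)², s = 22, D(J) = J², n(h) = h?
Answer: -12226087121/47157 ≈ -2.5926e+5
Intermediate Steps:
H = 950625 (H = (-975)² = 950625)
E(F) = -11/3 (E(F) = (22*0² - 22)/6 = (22*0 - 22)/6 = (0 - 22)/6 = (⅙)*(-22) = -11/3)
-2771888/(1321102 - n(706)) + H/E(-61) = -2771888/(1321102 - 1*706) + 950625/(-11/3) = -2771888/(1321102 - 706) + 950625*(-3/11) = -2771888/1320396 - 2851875/11 = -2771888*1/1320396 - 2851875/11 = -98996/47157 - 2851875/11 = -12226087121/47157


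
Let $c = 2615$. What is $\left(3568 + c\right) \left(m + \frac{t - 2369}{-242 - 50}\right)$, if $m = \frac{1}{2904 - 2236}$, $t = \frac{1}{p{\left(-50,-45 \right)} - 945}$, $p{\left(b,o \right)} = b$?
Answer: $\frac{2434356458721}{48520180} \approx 50172.0$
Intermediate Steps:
$t = - \frac{1}{995}$ ($t = \frac{1}{-50 - 945} = \frac{1}{-995} = - \frac{1}{995} \approx -0.001005$)
$m = \frac{1}{668} \approx 0.001497$
$\left(3568 + c\right) \left(m + \frac{t - 2369}{-242 - 50}\right) = \left(3568 + 2615\right) \left(\frac{1}{668} + \frac{- \frac{1}{995} - 2369}{-242 - 50}\right) = 6183 \left(\frac{1}{668} - \frac{2357156}{995 \left(-292\right)}\right) = 6183 \left(\frac{1}{668} - - \frac{589289}{72635}\right) = 6183 \left(\frac{1}{668} + \frac{589289}{72635}\right) = 6183 \cdot \frac{393717687}{48520180} = \frac{2434356458721}{48520180}$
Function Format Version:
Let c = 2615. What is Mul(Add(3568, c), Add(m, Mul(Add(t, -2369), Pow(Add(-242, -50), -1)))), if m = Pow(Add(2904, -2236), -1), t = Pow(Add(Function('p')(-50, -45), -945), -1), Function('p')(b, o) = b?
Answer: Rational(2434356458721, 48520180) ≈ 50172.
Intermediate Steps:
t = Rational(-1, 995) (t = Pow(Add(-50, -945), -1) = Pow(-995, -1) = Rational(-1, 995) ≈ -0.0010050)
m = Rational(1, 668) (m = Pow(668, -1) = Rational(1, 668) ≈ 0.0014970)
Mul(Add(3568, c), Add(m, Mul(Add(t, -2369), Pow(Add(-242, -50), -1)))) = Mul(Add(3568, 2615), Add(Rational(1, 668), Mul(Add(Rational(-1, 995), -2369), Pow(Add(-242, -50), -1)))) = Mul(6183, Add(Rational(1, 668), Mul(Rational(-2357156, 995), Pow(-292, -1)))) = Mul(6183, Add(Rational(1, 668), Mul(Rational(-2357156, 995), Rational(-1, 292)))) = Mul(6183, Add(Rational(1, 668), Rational(589289, 72635))) = Mul(6183, Rational(393717687, 48520180)) = Rational(2434356458721, 48520180)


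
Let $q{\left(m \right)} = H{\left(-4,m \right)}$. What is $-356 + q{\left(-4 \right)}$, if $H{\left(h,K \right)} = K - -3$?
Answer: $-357$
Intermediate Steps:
$H{\left(h,K \right)} = 3 + K$ ($H{\left(h,K \right)} = K + 3 = 3 + K$)
$q{\left(m \right)} = 3 + m$
$-356 + q{\left(-4 \right)} = -356 + \left(3 - 4\right) = -356 - 1 = -357$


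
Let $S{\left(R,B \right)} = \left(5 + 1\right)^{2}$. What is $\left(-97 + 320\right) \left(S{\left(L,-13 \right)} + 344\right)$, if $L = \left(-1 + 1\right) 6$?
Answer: $84740$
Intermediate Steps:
$L = 0$ ($L = 0 \cdot 6 = 0$)
$S{\left(R,B \right)} = 36$ ($S{\left(R,B \right)} = 6^{2} = 36$)
$\left(-97 + 320\right) \left(S{\left(L,-13 \right)} + 344\right) = \left(-97 + 320\right) \left(36 + 344\right) = 223 \cdot 380 = 84740$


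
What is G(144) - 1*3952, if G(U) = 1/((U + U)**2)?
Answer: -327794687/82944 ≈ -3952.0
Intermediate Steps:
G(U) = 1/(4*U**2) (G(U) = 1/((2*U)**2) = 1/(4*U**2))
G(144) - 1*3952 = (1/4)/144**2 - 1*3952 = (1/4)*(1/20736) - 3952 = 1/82944 - 3952 = -327794687/82944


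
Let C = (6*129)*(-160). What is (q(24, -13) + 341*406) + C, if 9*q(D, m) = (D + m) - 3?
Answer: 131462/9 ≈ 14607.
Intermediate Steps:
q(D, m) = -⅓ + D/9 + m/9 (q(D, m) = ((D + m) - 3)/9 = (-3 + D + m)/9 = -⅓ + D/9 + m/9)
C = -123840 (C = 774*(-160) = -123840)
(q(24, -13) + 341*406) + C = ((-⅓ + (⅑)*24 + (⅑)*(-13)) + 341*406) - 123840 = ((-⅓ + 8/3 - 13/9) + 138446) - 123840 = (8/9 + 138446) - 123840 = 1246022/9 - 123840 = 131462/9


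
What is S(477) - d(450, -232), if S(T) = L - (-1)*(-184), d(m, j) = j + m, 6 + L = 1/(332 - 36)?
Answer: -120767/296 ≈ -408.00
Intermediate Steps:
L = -1775/296 (L = -6 + 1/(332 - 36) = -6 + 1/296 = -1775/296 ≈ -5.9966)
S(T) = -56239/296 (S(T) = -1775/296 - (-1)*(-184) = -1775/296 - 1*184 = -1775/296 - 184 = -56239/296)
S(477) - d(450, -232) = -56239/296 - (-232 + 450) = -56239/296 - 1*218 = -56239/296 - 218 = -120767/296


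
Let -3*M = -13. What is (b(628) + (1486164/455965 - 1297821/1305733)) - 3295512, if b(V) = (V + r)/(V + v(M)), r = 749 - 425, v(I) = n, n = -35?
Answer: -50586558233065983283/15350154285895 ≈ -3.2955e+6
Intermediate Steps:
M = 13/3 (M = -⅓*(-13) = 13/3 ≈ 4.3333)
v(I) = -35
r = 324
b(V) = (324 + V)/(-35 + V) (b(V) = (V + 324)/(V - 35) = (324 + V)/(-35 + V))
(b(628) + (1486164/455965 - 1297821/1305733)) - 3295512 = ((324 + 628)/(-35 + 628) + (1486164/455965 - 1297821/1305733)) - 3295512 = (952/593 + (1486164*(1/455965) - 1297821*1/1305733)) - 3295512 = ((1/593)*952 + (1486164/455965 - 56427/56771)) - 3295512 = (952/593 + 58642279389/25885589015) - 3295512 = 59417952419957/15350154285895 - 3295512 = -50586558233065983283/15350154285895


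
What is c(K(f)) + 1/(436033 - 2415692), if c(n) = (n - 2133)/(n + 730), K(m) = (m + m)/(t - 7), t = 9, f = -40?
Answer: -4301799697/1365964710 ≈ -3.1493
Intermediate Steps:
K(m) = m (K(m) = (m + m)/(9 - 7) = (2*m)/2 = (2*m)*(½) = m)
c(n) = (-2133 + n)/(730 + n)
c(K(f)) + 1/(436033 - 2415692) = (-2133 - 40)/(730 - 40) + 1/(436033 - 2415692) = -2173/690 + 1/(-1979659) = (1/690)*(-2173) - 1/1979659 = -2173/690 - 1/1979659 = -4301799697/1365964710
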